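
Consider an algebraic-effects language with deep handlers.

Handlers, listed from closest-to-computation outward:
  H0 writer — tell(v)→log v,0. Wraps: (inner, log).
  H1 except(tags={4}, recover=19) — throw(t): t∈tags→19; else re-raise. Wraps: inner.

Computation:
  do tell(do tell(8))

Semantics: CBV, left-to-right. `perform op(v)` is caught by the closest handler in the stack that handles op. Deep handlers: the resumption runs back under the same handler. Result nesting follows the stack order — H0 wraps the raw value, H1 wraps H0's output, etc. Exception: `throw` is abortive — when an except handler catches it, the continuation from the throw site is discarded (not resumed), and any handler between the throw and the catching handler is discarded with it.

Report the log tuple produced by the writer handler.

Step-by-step:
tell(8) @ H0 ⇒ log+=8
tell(0) @ H0 ⇒ log+=0
H0 returns (0, (8, 0))
H1 returns (0, (8, 0))
= (0, (8, 0))

Answer: (8, 0)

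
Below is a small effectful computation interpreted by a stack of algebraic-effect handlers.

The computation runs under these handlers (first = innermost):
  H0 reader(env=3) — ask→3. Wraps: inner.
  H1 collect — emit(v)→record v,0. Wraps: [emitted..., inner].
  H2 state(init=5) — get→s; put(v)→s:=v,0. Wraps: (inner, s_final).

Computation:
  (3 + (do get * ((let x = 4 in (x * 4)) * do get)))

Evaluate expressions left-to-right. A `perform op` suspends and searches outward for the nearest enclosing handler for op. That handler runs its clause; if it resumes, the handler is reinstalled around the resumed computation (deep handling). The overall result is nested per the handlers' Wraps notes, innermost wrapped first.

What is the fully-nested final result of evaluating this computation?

Answer: ([403], 5)

Working:
get @ H2 ⇒ 5
get @ H2 ⇒ 5
H0 returns 403
H1 returns [403]
H2 returns ([403], 5)
= ([403], 5)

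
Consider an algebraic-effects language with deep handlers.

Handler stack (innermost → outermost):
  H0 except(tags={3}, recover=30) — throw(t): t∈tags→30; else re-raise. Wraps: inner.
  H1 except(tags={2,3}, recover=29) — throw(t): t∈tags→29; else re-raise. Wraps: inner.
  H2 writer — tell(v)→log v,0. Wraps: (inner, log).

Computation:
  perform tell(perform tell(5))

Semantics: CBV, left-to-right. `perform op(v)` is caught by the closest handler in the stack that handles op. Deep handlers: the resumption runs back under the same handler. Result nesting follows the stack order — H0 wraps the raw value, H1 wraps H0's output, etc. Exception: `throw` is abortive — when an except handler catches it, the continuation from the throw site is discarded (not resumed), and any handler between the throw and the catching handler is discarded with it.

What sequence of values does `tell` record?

Working:
tell(5) @ H2 ⇒ log+=5
tell(0) @ H2 ⇒ log+=0
H0 returns 0
H1 returns 0
H2 returns (0, (5, 0))
= (0, (5, 0))

Answer: (5, 0)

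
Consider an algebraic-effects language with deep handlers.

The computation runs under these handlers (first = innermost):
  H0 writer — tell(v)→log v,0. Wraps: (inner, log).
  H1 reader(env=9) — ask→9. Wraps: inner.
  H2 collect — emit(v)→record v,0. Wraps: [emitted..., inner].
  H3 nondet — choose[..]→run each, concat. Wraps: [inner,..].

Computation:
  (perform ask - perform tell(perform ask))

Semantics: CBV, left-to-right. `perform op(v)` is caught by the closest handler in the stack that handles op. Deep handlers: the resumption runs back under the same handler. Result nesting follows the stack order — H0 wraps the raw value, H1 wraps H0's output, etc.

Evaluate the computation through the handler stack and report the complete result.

Answer: [[(9, (9))]]

Working:
ask @ H1 ⇒ 9
ask @ H1 ⇒ 9
tell(9) @ H0 ⇒ log+=9
H0 returns (9, (9))
H1 returns (9, (9))
H2 returns [(9, (9))]
H3 returns [[(9, (9))]]
= [[(9, (9))]]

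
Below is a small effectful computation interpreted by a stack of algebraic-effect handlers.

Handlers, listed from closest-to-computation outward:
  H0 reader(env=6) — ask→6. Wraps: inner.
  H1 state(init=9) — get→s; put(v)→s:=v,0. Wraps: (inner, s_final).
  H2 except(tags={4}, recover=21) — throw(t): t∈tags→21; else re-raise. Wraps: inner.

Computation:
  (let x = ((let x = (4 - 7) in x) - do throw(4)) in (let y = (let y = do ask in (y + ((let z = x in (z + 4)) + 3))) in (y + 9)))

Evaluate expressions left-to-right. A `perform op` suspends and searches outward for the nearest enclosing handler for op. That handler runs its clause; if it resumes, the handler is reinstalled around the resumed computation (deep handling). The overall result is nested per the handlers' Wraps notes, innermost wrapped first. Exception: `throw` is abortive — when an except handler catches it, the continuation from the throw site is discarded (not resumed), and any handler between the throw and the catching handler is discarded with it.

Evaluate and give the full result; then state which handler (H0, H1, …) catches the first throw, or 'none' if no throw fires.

Step-by-step:
throw(4) @ H2 caught ⇒ 21
= 21

Answer: 21 ; first throw caught by: H2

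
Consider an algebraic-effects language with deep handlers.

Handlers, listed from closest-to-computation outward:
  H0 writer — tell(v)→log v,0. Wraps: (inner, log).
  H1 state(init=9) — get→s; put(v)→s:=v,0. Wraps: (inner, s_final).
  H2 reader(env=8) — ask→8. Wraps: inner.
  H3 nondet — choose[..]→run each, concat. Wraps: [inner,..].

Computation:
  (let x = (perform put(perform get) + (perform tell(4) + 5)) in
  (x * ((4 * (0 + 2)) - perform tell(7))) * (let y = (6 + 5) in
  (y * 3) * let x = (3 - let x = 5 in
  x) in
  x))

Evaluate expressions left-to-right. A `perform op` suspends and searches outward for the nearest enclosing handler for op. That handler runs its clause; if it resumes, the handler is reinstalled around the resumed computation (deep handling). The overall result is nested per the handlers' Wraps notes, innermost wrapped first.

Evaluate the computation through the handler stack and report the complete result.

Evaluation trace:
get @ H1 ⇒ 9
put(9) @ H1 ⇒ s:=9
tell(4) @ H0 ⇒ log+=4
tell(7) @ H0 ⇒ log+=7
H0 returns (-2640, (4, 7))
H1 returns ((-2640, (4, 7)), 9)
H2 returns ((-2640, (4, 7)), 9)
H3 returns [((-2640, (4, 7)), 9)]
= [((-2640, (4, 7)), 9)]

Answer: [((-2640, (4, 7)), 9)]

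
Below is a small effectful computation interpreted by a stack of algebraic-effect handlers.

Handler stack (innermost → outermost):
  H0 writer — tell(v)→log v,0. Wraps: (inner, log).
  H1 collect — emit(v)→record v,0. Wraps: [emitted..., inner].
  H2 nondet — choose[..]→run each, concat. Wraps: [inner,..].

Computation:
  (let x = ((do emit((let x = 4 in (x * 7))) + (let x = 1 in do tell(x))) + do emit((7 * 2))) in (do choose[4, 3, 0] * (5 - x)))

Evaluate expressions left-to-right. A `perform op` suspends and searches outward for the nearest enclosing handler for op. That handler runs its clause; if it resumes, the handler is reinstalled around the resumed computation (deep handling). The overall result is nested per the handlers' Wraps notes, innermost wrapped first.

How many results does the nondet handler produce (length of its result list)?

Step-by-step:
emit(28) @ H1 ⇒ out+=28
tell(1) @ H0 ⇒ log+=1
emit(14) @ H1 ⇒ out+=14
choose[4, 3, 0] @ H2
  branch[0] choose=4:
    H0 returns (20, (1))
    H1 returns [28, 14, (20, (1))]
    H2 returns [[28, 14, (20, (1))]]
  branch[1] choose=3:
    H0 returns (15, (1))
    H1 returns [28, 14, (15, (1))]
    H2 returns [[28, 14, (15, (1))]]
  branch[2] choose=0:
    H0 returns (0, (1))
    H1 returns [28, 14, (0, (1))]
    H2 returns [[28, 14, (0, (1))]]
= [[28, 14, (20, (1))], [28, 14, (15, (1))], [28, 14, (0, (1))]]

Answer: 3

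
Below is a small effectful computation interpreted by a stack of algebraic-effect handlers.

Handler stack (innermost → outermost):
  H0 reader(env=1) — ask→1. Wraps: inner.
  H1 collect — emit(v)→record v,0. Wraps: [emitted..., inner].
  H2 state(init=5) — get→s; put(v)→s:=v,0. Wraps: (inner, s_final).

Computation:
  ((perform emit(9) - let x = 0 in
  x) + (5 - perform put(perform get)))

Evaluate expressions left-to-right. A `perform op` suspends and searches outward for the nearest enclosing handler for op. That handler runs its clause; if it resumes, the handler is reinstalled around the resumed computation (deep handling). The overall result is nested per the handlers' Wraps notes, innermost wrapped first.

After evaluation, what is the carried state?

Answer: 5

Evaluation trace:
emit(9) @ H1 ⇒ out+=9
get @ H2 ⇒ 5
put(5) @ H2 ⇒ s:=5
H0 returns 5
H1 returns [9, 5]
H2 returns ([9, 5], 5)
= ([9, 5], 5)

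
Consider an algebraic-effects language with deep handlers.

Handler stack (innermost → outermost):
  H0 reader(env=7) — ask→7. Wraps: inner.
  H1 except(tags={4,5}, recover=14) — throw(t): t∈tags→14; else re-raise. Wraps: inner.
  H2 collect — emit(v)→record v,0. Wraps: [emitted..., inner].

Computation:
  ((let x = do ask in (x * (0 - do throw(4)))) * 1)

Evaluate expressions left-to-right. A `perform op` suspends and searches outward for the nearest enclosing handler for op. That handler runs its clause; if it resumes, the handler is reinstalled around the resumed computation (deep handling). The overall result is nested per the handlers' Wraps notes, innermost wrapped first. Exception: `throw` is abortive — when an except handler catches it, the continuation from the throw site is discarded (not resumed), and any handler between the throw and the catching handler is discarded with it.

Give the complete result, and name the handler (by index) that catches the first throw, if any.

Step-by-step:
ask @ H0 ⇒ 7
throw(4) @ H1 caught ⇒ 14
H2 returns [14]
= [14]

Answer: [14] ; first throw caught by: H1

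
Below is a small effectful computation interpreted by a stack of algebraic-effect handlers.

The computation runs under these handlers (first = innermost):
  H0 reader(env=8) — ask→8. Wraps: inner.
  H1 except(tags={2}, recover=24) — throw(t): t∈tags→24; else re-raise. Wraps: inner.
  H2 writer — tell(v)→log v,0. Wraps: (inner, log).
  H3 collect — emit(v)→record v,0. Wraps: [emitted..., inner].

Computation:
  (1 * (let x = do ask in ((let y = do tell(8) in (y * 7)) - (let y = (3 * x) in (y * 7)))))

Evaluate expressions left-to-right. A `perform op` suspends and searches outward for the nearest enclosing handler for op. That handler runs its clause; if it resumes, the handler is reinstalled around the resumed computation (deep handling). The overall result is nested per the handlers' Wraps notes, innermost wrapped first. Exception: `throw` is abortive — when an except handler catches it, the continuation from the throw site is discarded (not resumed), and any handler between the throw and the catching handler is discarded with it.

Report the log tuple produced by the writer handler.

Answer: (8)

Working:
ask @ H0 ⇒ 8
tell(8) @ H2 ⇒ log+=8
H0 returns -168
H1 returns -168
H2 returns (-168, (8))
H3 returns [(-168, (8))]
= [(-168, (8))]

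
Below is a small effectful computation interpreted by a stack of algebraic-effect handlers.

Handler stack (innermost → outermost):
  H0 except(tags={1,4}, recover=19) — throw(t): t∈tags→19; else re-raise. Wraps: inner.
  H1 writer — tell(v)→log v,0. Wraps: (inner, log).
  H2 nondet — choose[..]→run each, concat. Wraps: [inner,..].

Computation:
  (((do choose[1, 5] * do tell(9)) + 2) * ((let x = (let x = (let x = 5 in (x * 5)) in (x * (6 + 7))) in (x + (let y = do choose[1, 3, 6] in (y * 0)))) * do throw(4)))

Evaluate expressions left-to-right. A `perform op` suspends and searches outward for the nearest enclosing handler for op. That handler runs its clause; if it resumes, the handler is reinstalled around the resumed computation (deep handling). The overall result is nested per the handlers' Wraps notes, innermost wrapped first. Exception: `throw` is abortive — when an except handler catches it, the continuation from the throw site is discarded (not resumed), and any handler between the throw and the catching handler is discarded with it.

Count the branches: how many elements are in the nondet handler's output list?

Answer: 6

Working:
choose[1, 5] @ H2
  branch[0] choose=1:
    tell(9) @ H1 ⇒ log+=9
    choose[1, 3, 6] @ H2
      branch[0] choose=1:
        throw(4) @ H0 caught ⇒ 19
        H1 returns (19, (9))
        H2 returns [(19, (9))]
      branch[1] choose=3:
        throw(4) @ H0 caught ⇒ 19
        H1 returns (19, (9))
        H2 returns [(19, (9))]
      branch[2] choose=6:
        throw(4) @ H0 caught ⇒ 19
        H1 returns (19, (9))
        H2 returns [(19, (9))]
  branch[1] choose=5:
    tell(9) @ H1 ⇒ log+=9
    choose[1, 3, 6] @ H2
      branch[0] choose=1:
        throw(4) @ H0 caught ⇒ 19
        H1 returns (19, (9))
        H2 returns [(19, (9))]
      branch[1] choose=3:
        throw(4) @ H0 caught ⇒ 19
        H1 returns (19, (9))
        H2 returns [(19, (9))]
      branch[2] choose=6:
        throw(4) @ H0 caught ⇒ 19
        H1 returns (19, (9))
        H2 returns [(19, (9))]
= [(19, (9)), (19, (9)), (19, (9)), (19, (9)), (19, (9)), (19, (9))]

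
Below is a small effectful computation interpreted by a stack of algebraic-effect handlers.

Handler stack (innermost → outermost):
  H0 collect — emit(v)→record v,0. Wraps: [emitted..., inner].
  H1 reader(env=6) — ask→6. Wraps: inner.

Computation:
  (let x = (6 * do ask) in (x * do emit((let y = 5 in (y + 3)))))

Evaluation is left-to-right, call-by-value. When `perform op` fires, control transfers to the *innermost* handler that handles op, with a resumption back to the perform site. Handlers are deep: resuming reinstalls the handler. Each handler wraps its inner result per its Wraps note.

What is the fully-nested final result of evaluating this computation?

Evaluation trace:
ask @ H1 ⇒ 6
emit(8) @ H0 ⇒ out+=8
H0 returns [8, 0]
H1 returns [8, 0]
= [8, 0]

Answer: [8, 0]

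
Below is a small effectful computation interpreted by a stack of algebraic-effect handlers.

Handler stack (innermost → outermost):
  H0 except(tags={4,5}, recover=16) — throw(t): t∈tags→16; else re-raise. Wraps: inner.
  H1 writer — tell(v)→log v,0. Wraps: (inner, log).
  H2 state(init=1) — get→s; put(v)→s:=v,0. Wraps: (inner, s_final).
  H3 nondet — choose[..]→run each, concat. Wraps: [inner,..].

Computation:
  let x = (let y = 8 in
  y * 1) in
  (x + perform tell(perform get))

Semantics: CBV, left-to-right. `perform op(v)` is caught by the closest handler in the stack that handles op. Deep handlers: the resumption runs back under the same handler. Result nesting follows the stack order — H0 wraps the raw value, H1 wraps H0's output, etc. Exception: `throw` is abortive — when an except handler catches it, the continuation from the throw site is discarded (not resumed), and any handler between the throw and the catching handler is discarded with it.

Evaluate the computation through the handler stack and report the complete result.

Answer: [((8, (1)), 1)]

Working:
get @ H2 ⇒ 1
tell(1) @ H1 ⇒ log+=1
H0 returns 8
H1 returns (8, (1))
H2 returns ((8, (1)), 1)
H3 returns [((8, (1)), 1)]
= [((8, (1)), 1)]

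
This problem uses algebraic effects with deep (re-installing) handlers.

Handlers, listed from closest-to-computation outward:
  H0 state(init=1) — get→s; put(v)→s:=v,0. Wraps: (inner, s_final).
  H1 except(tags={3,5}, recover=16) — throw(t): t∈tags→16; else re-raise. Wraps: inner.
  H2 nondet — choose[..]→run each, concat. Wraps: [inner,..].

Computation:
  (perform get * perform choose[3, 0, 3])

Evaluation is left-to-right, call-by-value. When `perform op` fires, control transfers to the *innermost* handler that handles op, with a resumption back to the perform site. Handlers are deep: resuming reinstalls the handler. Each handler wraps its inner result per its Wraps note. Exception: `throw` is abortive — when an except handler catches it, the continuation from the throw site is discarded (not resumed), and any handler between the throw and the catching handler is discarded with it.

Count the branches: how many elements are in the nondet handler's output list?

Evaluation trace:
get @ H0 ⇒ 1
choose[3, 0, 3] @ H2
  branch[0] choose=3:
    H0 returns (3, 1)
    H1 returns (3, 1)
    H2 returns [(3, 1)]
  branch[1] choose=0:
    H0 returns (0, 1)
    H1 returns (0, 1)
    H2 returns [(0, 1)]
  branch[2] choose=3:
    H0 returns (3, 1)
    H1 returns (3, 1)
    H2 returns [(3, 1)]
= [(3, 1), (0, 1), (3, 1)]

Answer: 3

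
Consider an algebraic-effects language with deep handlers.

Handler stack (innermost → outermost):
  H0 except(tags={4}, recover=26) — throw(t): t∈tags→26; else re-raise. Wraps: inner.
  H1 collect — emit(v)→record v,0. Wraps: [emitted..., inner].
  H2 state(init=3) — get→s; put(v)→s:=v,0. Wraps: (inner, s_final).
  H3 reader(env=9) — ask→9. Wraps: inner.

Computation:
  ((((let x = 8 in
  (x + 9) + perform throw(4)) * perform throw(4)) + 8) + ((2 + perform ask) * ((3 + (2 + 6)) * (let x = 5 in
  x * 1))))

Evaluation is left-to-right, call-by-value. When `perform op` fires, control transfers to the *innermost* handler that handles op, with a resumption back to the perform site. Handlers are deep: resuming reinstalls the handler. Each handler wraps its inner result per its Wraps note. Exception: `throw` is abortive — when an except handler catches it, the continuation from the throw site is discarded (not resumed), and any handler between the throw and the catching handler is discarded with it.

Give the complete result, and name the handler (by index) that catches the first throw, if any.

Answer: ([26], 3) ; first throw caught by: H0

Evaluation trace:
throw(4) @ H0 caught ⇒ 26
H1 returns [26]
H2 returns ([26], 3)
H3 returns ([26], 3)
= ([26], 3)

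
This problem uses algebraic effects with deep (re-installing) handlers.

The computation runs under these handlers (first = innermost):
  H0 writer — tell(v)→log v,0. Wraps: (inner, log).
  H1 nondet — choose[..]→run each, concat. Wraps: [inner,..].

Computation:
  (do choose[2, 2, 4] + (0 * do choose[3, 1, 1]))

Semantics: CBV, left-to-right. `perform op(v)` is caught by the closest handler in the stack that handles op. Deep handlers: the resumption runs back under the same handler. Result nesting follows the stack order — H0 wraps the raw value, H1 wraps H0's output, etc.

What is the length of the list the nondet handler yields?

Answer: 9

Step-by-step:
choose[2, 2, 4] @ H1
  branch[0] choose=2:
    choose[3, 1, 1] @ H1
      branch[0] choose=3:
        H0 returns (2, ())
        H1 returns [(2, ())]
      branch[1] choose=1:
        H0 returns (2, ())
        H1 returns [(2, ())]
      branch[2] choose=1:
        H0 returns (2, ())
        H1 returns [(2, ())]
  branch[1] choose=2:
    choose[3, 1, 1] @ H1
      branch[0] choose=3:
        H0 returns (2, ())
        H1 returns [(2, ())]
      branch[1] choose=1:
        H0 returns (2, ())
        H1 returns [(2, ())]
      branch[2] choose=1:
        H0 returns (2, ())
        H1 returns [(2, ())]
  branch[2] choose=4:
    choose[3, 1, 1] @ H1
      branch[0] choose=3:
        H0 returns (4, ())
        H1 returns [(4, ())]
      branch[1] choose=1:
        H0 returns (4, ())
        H1 returns [(4, ())]
      branch[2] choose=1:
        H0 returns (4, ())
        H1 returns [(4, ())]
= [(2, ()), (2, ()), (2, ()), (2, ()), (2, ()), (2, ()), (4, ()), (4, ()), (4, ())]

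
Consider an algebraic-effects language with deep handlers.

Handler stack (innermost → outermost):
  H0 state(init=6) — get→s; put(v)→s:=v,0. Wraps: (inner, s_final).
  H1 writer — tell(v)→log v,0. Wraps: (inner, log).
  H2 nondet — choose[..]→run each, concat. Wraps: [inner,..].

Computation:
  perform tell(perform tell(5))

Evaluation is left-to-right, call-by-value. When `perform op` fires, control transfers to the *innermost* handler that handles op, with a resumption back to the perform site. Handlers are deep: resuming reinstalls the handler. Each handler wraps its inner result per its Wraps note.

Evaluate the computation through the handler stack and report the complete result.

Answer: [((0, 6), (5, 0))]

Evaluation trace:
tell(5) @ H1 ⇒ log+=5
tell(0) @ H1 ⇒ log+=0
H0 returns (0, 6)
H1 returns ((0, 6), (5, 0))
H2 returns [((0, 6), (5, 0))]
= [((0, 6), (5, 0))]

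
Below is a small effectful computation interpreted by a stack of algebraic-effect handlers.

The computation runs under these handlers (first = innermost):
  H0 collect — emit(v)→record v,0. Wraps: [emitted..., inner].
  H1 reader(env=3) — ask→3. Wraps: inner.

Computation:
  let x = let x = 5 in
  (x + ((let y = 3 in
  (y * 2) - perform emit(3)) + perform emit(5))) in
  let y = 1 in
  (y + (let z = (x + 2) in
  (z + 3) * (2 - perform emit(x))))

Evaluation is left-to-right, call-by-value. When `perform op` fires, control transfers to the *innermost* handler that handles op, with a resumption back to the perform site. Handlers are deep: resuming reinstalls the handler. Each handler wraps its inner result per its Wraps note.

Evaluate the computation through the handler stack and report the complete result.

Evaluation trace:
emit(3) @ H0 ⇒ out+=3
emit(5) @ H0 ⇒ out+=5
emit(11) @ H0 ⇒ out+=11
H0 returns [3, 5, 11, 33]
H1 returns [3, 5, 11, 33]
= [3, 5, 11, 33]

Answer: [3, 5, 11, 33]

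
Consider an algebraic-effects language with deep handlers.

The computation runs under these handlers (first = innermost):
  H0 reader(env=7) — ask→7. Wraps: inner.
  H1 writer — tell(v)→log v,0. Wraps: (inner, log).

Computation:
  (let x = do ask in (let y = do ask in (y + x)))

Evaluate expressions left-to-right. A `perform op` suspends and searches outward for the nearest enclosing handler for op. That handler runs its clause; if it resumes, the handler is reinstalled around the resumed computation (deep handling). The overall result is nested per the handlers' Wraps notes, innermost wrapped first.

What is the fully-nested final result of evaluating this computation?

Working:
ask @ H0 ⇒ 7
ask @ H0 ⇒ 7
H0 returns 14
H1 returns (14, ())
= (14, ())

Answer: (14, ())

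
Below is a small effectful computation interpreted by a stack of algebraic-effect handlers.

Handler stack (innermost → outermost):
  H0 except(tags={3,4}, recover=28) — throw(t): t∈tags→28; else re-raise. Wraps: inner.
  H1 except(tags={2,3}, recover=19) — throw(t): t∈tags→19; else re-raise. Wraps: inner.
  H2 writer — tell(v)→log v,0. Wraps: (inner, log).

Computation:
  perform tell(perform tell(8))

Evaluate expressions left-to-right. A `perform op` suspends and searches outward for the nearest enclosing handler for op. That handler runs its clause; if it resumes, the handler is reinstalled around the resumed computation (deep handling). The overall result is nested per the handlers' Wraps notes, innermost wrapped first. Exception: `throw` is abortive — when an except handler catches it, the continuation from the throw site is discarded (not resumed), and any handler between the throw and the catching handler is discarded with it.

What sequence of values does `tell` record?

Answer: (8, 0)

Step-by-step:
tell(8) @ H2 ⇒ log+=8
tell(0) @ H2 ⇒ log+=0
H0 returns 0
H1 returns 0
H2 returns (0, (8, 0))
= (0, (8, 0))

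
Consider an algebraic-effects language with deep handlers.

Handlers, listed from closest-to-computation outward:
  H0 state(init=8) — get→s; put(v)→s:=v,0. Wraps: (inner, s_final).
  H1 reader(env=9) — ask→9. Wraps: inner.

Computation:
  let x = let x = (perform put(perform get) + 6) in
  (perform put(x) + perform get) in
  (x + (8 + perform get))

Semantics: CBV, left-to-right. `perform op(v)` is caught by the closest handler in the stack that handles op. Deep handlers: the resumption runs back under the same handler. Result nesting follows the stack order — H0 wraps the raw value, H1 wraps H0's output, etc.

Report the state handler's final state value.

Answer: 6

Evaluation trace:
get @ H0 ⇒ 8
put(8) @ H0 ⇒ s:=8
put(6) @ H0 ⇒ s:=6
get @ H0 ⇒ 6
get @ H0 ⇒ 6
H0 returns (20, 6)
H1 returns (20, 6)
= (20, 6)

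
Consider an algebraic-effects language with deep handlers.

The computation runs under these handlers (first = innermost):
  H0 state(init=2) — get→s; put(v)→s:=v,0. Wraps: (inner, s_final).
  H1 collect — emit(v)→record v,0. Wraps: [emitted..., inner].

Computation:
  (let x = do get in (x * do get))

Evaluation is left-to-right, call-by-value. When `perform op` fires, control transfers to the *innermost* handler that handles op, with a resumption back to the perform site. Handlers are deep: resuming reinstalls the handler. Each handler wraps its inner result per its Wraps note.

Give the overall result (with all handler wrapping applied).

Step-by-step:
get @ H0 ⇒ 2
get @ H0 ⇒ 2
H0 returns (4, 2)
H1 returns [(4, 2)]
= [(4, 2)]

Answer: [(4, 2)]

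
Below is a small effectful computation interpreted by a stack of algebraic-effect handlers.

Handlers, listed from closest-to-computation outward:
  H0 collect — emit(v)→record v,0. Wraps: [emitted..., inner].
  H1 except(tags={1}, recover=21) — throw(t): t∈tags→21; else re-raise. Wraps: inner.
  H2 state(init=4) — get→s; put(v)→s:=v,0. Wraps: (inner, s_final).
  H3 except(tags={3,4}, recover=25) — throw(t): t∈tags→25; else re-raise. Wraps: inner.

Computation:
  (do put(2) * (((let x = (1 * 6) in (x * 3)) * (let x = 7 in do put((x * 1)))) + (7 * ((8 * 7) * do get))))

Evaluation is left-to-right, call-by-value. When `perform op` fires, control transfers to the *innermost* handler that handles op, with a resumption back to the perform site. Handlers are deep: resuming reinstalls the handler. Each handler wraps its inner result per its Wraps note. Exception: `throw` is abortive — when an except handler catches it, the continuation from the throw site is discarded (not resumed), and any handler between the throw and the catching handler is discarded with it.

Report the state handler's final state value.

Answer: 7

Step-by-step:
put(2) @ H2 ⇒ s:=2
put(7) @ H2 ⇒ s:=7
get @ H2 ⇒ 7
H0 returns [0]
H1 returns [0]
H2 returns ([0], 7)
H3 returns ([0], 7)
= ([0], 7)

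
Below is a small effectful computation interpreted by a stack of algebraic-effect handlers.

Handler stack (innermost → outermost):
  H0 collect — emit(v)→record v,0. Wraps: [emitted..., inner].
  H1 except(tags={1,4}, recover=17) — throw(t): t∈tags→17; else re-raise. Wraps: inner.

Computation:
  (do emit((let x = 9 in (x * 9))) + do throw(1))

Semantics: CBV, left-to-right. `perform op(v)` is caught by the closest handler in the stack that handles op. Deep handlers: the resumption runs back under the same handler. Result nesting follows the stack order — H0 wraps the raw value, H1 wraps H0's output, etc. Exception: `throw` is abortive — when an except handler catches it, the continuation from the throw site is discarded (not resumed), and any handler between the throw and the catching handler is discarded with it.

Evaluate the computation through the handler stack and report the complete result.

Answer: 17

Working:
emit(81) @ H0 ⇒ out+=81
throw(1) @ H1 caught ⇒ 17
= 17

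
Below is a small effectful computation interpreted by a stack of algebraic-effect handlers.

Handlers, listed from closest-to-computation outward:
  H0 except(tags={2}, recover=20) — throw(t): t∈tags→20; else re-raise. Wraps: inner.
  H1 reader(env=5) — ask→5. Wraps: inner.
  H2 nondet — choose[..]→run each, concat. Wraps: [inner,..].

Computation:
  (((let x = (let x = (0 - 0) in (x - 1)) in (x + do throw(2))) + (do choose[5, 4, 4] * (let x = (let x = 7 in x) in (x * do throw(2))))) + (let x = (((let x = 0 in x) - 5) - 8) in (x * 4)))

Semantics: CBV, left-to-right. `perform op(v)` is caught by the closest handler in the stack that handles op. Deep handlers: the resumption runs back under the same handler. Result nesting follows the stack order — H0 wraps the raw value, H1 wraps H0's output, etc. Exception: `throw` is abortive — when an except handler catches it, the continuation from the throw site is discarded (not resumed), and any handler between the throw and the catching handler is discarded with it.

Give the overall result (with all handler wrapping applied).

Working:
throw(2) @ H0 caught ⇒ 20
H1 returns 20
H2 returns [20]
= [20]

Answer: [20]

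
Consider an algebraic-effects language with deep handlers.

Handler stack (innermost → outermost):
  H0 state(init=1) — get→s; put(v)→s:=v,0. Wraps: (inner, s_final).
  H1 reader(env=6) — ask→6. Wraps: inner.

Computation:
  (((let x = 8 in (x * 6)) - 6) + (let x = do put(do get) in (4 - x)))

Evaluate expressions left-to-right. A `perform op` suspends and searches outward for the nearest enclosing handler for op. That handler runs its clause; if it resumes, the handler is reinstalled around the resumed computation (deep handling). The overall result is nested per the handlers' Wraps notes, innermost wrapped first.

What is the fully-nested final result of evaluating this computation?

Answer: (46, 1)

Evaluation trace:
get @ H0 ⇒ 1
put(1) @ H0 ⇒ s:=1
H0 returns (46, 1)
H1 returns (46, 1)
= (46, 1)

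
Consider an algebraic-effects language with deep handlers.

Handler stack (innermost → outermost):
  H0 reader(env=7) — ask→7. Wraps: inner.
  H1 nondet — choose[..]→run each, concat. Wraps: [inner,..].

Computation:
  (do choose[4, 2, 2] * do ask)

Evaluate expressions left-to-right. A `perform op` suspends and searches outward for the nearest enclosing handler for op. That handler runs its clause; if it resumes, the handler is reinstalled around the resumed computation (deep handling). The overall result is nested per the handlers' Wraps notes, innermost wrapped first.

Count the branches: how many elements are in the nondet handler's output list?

Working:
choose[4, 2, 2] @ H1
  branch[0] choose=4:
    ask @ H0 ⇒ 7
    H0 returns 28
    H1 returns [28]
  branch[1] choose=2:
    ask @ H0 ⇒ 7
    H0 returns 14
    H1 returns [14]
  branch[2] choose=2:
    ask @ H0 ⇒ 7
    H0 returns 14
    H1 returns [14]
= [28, 14, 14]

Answer: 3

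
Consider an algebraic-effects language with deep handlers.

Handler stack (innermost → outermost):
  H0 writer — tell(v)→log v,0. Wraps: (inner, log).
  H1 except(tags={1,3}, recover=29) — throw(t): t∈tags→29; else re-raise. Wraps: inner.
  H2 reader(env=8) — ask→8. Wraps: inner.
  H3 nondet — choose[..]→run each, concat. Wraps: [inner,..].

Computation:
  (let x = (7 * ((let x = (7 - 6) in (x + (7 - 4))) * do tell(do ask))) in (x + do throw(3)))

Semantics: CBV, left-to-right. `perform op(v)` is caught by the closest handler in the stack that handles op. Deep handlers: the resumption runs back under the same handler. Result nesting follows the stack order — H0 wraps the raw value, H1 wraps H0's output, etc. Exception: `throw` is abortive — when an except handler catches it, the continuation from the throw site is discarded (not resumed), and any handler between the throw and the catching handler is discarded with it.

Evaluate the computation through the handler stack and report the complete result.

Answer: [29]

Evaluation trace:
ask @ H2 ⇒ 8
tell(8) @ H0 ⇒ log+=8
throw(3) @ H1 caught ⇒ 29
H2 returns 29
H3 returns [29]
= [29]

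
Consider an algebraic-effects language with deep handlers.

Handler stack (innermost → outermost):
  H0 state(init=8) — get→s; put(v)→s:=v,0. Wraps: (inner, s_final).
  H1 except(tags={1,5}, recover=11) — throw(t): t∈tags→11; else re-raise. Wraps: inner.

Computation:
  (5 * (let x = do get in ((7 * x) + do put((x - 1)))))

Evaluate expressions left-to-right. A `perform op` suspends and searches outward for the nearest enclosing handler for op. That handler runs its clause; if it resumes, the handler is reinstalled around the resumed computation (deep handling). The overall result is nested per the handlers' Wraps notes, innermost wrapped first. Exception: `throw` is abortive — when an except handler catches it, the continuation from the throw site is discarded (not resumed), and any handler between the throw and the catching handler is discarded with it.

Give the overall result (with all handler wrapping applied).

Evaluation trace:
get @ H0 ⇒ 8
put(7) @ H0 ⇒ s:=7
H0 returns (280, 7)
H1 returns (280, 7)
= (280, 7)

Answer: (280, 7)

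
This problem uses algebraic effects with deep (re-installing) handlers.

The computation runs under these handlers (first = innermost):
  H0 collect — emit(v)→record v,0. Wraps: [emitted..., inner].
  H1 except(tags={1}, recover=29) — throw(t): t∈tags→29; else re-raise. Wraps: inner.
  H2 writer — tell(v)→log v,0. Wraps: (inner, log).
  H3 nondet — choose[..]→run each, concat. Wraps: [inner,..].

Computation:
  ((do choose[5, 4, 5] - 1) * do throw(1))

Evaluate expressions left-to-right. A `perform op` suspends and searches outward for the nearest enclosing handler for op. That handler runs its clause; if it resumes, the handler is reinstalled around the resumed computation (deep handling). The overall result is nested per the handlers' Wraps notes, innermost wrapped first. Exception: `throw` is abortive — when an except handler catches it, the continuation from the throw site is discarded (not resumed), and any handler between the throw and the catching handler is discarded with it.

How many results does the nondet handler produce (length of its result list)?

Step-by-step:
choose[5, 4, 5] @ H3
  branch[0] choose=5:
    throw(1) @ H1 caught ⇒ 29
    H2 returns (29, ())
    H3 returns [(29, ())]
  branch[1] choose=4:
    throw(1) @ H1 caught ⇒ 29
    H2 returns (29, ())
    H3 returns [(29, ())]
  branch[2] choose=5:
    throw(1) @ H1 caught ⇒ 29
    H2 returns (29, ())
    H3 returns [(29, ())]
= [(29, ()), (29, ()), (29, ())]

Answer: 3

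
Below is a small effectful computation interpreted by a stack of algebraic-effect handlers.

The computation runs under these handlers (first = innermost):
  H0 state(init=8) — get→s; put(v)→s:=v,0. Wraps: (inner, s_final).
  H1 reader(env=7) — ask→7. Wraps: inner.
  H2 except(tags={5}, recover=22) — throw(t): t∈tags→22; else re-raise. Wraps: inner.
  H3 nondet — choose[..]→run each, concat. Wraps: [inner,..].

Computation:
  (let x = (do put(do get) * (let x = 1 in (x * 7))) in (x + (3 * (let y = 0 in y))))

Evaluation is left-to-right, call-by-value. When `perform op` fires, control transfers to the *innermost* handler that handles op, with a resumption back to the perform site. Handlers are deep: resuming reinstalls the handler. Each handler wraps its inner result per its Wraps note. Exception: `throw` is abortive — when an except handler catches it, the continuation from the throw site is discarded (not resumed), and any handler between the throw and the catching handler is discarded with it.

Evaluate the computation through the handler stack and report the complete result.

Answer: [(0, 8)]

Step-by-step:
get @ H0 ⇒ 8
put(8) @ H0 ⇒ s:=8
H0 returns (0, 8)
H1 returns (0, 8)
H2 returns (0, 8)
H3 returns [(0, 8)]
= [(0, 8)]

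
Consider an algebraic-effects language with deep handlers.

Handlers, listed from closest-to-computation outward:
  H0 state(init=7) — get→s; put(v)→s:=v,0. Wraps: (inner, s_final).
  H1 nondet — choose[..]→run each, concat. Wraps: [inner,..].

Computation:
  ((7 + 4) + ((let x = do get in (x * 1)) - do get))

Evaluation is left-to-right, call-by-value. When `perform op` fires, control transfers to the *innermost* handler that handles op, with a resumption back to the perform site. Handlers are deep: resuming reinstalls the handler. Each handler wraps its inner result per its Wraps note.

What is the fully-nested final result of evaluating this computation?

Evaluation trace:
get @ H0 ⇒ 7
get @ H0 ⇒ 7
H0 returns (11, 7)
H1 returns [(11, 7)]
= [(11, 7)]

Answer: [(11, 7)]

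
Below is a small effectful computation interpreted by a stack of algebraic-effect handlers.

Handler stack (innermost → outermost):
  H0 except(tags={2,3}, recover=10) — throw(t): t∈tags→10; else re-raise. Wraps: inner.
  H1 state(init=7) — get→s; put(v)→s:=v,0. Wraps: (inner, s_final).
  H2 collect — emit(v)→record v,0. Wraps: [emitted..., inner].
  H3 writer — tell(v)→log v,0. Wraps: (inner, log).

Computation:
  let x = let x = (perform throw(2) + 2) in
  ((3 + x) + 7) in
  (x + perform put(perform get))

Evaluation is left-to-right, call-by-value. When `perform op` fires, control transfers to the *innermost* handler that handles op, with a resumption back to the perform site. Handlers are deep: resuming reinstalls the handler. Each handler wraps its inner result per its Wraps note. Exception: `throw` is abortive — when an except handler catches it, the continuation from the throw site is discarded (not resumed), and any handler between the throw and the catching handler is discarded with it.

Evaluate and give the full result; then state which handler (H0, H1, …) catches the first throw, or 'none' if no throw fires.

Answer: ([(10, 7)], ()) ; first throw caught by: H0

Evaluation trace:
throw(2) @ H0 caught ⇒ 10
H1 returns (10, 7)
H2 returns [(10, 7)]
H3 returns ([(10, 7)], ())
= ([(10, 7)], ())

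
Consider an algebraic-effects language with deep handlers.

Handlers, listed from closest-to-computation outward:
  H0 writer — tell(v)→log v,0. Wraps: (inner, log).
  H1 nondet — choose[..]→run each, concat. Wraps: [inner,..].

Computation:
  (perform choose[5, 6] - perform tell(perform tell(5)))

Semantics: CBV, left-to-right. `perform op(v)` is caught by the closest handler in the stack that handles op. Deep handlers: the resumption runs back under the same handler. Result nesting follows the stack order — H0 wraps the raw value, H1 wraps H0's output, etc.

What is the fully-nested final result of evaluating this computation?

Answer: [(5, (5, 0)), (6, (5, 0))]

Working:
choose[5, 6] @ H1
  branch[0] choose=5:
    tell(5) @ H0 ⇒ log+=5
    tell(0) @ H0 ⇒ log+=0
    H0 returns (5, (5, 0))
    H1 returns [(5, (5, 0))]
  branch[1] choose=6:
    tell(5) @ H0 ⇒ log+=5
    tell(0) @ H0 ⇒ log+=0
    H0 returns (6, (5, 0))
    H1 returns [(6, (5, 0))]
= [(5, (5, 0)), (6, (5, 0))]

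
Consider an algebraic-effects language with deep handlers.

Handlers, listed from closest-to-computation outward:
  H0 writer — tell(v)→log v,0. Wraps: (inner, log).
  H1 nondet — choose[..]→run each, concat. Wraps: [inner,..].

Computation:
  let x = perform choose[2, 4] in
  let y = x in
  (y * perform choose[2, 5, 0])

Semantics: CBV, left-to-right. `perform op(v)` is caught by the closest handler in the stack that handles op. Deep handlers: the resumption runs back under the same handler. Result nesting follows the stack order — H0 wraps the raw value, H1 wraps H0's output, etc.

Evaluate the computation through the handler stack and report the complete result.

Answer: [(4, ()), (10, ()), (0, ()), (8, ()), (20, ()), (0, ())]

Working:
choose[2, 4] @ H1
  branch[0] choose=2:
    choose[2, 5, 0] @ H1
      branch[0] choose=2:
        H0 returns (4, ())
        H1 returns [(4, ())]
      branch[1] choose=5:
        H0 returns (10, ())
        H1 returns [(10, ())]
      branch[2] choose=0:
        H0 returns (0, ())
        H1 returns [(0, ())]
  branch[1] choose=4:
    choose[2, 5, 0] @ H1
      branch[0] choose=2:
        H0 returns (8, ())
        H1 returns [(8, ())]
      branch[1] choose=5:
        H0 returns (20, ())
        H1 returns [(20, ())]
      branch[2] choose=0:
        H0 returns (0, ())
        H1 returns [(0, ())]
= [(4, ()), (10, ()), (0, ()), (8, ()), (20, ()), (0, ())]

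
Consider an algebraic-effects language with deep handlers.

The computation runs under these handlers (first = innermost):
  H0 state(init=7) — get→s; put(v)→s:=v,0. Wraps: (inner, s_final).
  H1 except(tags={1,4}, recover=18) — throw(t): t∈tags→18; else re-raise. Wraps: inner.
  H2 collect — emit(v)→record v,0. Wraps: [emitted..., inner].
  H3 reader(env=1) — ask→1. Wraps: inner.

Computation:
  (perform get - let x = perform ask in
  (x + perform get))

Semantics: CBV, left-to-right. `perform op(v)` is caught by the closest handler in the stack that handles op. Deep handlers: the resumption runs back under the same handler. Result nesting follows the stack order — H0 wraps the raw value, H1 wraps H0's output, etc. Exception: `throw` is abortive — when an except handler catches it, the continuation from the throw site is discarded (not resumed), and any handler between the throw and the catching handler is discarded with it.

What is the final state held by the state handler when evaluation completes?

Answer: 7

Working:
get @ H0 ⇒ 7
ask @ H3 ⇒ 1
get @ H0 ⇒ 7
H0 returns (-1, 7)
H1 returns (-1, 7)
H2 returns [(-1, 7)]
H3 returns [(-1, 7)]
= [(-1, 7)]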